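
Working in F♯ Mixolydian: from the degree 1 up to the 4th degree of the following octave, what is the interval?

perfect 11th

F♯ mixolydian: F♯ G♯ A♯ B C♯ D♯ E.
That puts F♯ below B.
F♯ up to B spans 11 letter names and 17 semitones — a perfect eleventh.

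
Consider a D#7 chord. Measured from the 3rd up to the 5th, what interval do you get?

m3

The chord tones of D#7 (D# dominant seventh) are D# F## A# C#.
That puts F## below A#.
3 letter names make it a third; at 3 semitones (a half step narrower than major) the quality is minor.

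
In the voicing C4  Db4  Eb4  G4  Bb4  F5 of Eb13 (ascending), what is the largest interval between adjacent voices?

Adjacent intervals: C4→Db4 = minor second; Db4→Eb4 = major second; Eb4→G4 = major third; G4→Bb4 = minor third; Bb4→F5 = perfect fifth.
The largest is Bb4 to F5, a perfect fifth (7 semitones).

perfect 5th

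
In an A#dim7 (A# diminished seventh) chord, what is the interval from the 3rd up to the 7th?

A#dim7 is spelled A# C# E G.
So we need the interval from C# up to G.
From C# to G: 6 semitones over a fifth = diminished.

diminished fifth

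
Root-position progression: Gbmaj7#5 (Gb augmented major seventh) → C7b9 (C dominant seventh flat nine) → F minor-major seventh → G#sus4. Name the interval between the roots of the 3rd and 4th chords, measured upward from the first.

The roots are F and G#.
2 letter names make it a second; at 3 semitones (a half step wider than major) the quality is augmented.

augmented second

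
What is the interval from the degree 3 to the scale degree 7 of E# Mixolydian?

d5

Spelling E# Mixolydian: E# F## G## A# B# C## D#.
So we need the interval from G## up to D#.
5 letter names make it a fifth; at 6 semitones (a half step narrower than perfect) the quality is diminished.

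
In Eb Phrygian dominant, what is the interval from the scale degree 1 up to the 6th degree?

minor sixth

Eb phrygian dominant: Eb Fb G Ab Bb Cb Db.
That puts Eb below Cb.
From Eb to Cb: 8 semitones over a sixth = minor.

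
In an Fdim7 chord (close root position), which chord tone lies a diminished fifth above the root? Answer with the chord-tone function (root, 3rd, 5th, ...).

5th

Fdim7: F–A♭–C♭–E𝄫.
The root is F. A diminished fifth above F is C♭.
C♭ is the chord's 5th.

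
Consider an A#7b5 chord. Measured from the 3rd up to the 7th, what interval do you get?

diminished 5th

Spelling the chord: A#-C##-E-G#.
So we need the interval from C## up to G#.
5 letter names make it a fifth; at 6 semitones (a half step narrower than perfect) the quality is diminished.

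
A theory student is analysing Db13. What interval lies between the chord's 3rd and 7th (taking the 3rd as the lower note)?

Db13 is spelled Db, F, Ab, Cb, Eb, Bb.
3rd = F; 7th = Cb.
5 letter names make it a fifth; at 6 semitones (a half step narrower than perfect) the quality is diminished.

diminished fifth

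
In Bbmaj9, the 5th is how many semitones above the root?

Bbmaj9 (Bb major ninth) is spelled Bb, D, F, A, C.
Bb to F is a perfect fifth: 7 semitones.

7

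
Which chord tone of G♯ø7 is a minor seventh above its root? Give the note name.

F#

G♯ half-diminished seventh is spelled G♯ B D F♯.
The root is G♯. A minor seventh above G♯ is F♯.
F♯ is the chord's 7th.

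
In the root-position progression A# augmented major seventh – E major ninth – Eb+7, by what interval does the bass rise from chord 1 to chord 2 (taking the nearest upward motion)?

d5

The roots are A# and E.
A# up to E is 6 semitones, a half step narrower than a perfect fifth, so the interval is diminished.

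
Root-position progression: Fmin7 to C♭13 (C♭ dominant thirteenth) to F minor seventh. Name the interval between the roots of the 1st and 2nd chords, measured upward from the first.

The roots are F and C♭.
5 letter names make it a fifth; at 6 semitones (a half step narrower than perfect) the quality is diminished.

diminished 5th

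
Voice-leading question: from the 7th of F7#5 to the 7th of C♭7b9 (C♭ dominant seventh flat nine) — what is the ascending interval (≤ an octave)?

F7#5 has E♭ as its 7th, and C♭7b9 (C♭ dominant seventh flat nine) has B𝄫 as its 7th.
From E♭ to B𝄫: 6 semitones over a fifth = diminished.

diminished 5th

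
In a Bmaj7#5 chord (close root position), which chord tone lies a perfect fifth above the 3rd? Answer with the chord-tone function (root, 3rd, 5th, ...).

Spelling the chord: B, D#, F##, A#.
The 3rd is D#. A perfect fifth above D# is A#.
A# is the chord's 7th.

7th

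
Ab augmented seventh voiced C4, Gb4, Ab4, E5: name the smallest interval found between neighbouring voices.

major 2nd

Adjacent intervals: C4→Gb4 = diminished fifth; Gb4→Ab4 = major second; Ab4→E5 = augmented fifth.
The smallest is Gb4 to Ab4, a major second (2 semitones).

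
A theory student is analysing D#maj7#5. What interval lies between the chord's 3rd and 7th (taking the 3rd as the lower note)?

The chord tones of D#+maj7 (D# augmented major seventh) are D#-F##-A##-C##.
The 3rd is F## and the 7th is C##.
From F## to C## is 7 semitones, exactly the perfect fifth.

P5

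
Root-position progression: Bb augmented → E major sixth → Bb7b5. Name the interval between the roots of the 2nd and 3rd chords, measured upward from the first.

The roots are E and Bb.
E up to Bb is 6 semitones, a half step narrower than a perfect fifth, so the interval is diminished.

diminished fifth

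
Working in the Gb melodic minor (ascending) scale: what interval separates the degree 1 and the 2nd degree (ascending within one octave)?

major 2nd

Gb melodic minor: Gb Ab Bbb Cb Db Eb F.
Degree 1 = Gb; scale degree 2 = Ab.
Counting 2 letters and 2 half steps from Gb gives a major second.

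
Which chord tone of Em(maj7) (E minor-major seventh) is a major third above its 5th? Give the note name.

D#

Em(maj7) (E minor-major seventh): E–G–B–D#.
The 5th is B. A major third above B is D#.
D# is the chord's 7th.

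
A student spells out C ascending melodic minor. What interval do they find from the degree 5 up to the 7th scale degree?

Spelling C ascending melodic minor: C D Eb F G A B.
So we need the interval from G up to B.
From G to B is 4 semitones, exactly the major third.

major third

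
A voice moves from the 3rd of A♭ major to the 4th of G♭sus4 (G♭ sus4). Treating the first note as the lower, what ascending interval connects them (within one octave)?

diminished octave

A♭ major has C as its 3rd, and G♭sus4 (G♭ sus4) has C♭ as its 4th.
From C to C♭: 11 semitones over an octave = diminished.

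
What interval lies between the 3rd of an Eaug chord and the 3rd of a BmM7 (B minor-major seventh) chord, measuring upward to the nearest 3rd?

diminished fifth

The 3rd of Eaug is G#; the 3rd of BmM7 (B minor-major seventh) is D.
From G# to D: 6 semitones over a fifth = diminished.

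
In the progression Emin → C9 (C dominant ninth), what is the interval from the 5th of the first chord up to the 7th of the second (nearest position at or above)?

The 5th of Emin is B; the 7th of C9 (C dominant ninth) is B♭.
From B to B♭: 11 semitones over an octave = diminished.

d8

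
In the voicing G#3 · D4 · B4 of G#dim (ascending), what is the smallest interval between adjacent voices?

Adjacent intervals: G#3→D4 = diminished fifth; D4→B4 = major sixth.
The smallest is G#3 to D4, a diminished fifth (6 semitones).

diminished fifth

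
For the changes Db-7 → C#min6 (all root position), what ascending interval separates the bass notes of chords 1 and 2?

The roots are Db and C#.
Db up to C# is 12 semitones, a half step wider than a major seventh, so the interval is augmented.

augmented 7th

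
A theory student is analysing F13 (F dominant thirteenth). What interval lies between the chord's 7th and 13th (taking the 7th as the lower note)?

The chord tones of F13 are F-A-C-Eb-G-D.
7th = Eb; 13th = D.
Counting 7 letters and 11 half steps from Eb gives a major seventh.

major seventh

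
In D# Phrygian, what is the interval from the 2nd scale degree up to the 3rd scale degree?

major second

Spelling D# Phrygian: D# E F# G# A# B C#.
2nd scale degree = E; 3rd degree = F#.
E up to F# spans 2 letter names and 2 semitones — a major second.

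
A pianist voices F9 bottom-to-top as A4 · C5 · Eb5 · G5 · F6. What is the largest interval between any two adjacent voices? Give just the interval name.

minor seventh

Adjacent intervals: A4→C5 = minor third; C5→Eb5 = minor third; Eb5→G5 = major third; G5→F6 = minor seventh.
The largest is G5 to F6, a minor seventh (10 semitones).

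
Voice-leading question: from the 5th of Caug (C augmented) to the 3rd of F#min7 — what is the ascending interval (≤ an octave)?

Caug (C augmented) has G# as its 5th, and F#min7 has A as its 3rd.
2 letter names make it a second; at 1 semitone (a half step narrower than major) the quality is minor.

minor second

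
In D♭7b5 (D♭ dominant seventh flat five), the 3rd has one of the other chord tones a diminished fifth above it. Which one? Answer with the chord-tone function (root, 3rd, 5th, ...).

D♭ dominant seventh flat five is spelled D♭, F, A𝄫, C♭.
The 3rd is F. A diminished fifth above F is C♭.
C♭ is the chord's 7th.

7th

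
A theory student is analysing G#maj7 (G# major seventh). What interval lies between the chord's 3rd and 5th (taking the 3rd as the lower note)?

G#Δ7 (G# major seventh): G# B# D# F##.
That puts B# below D#.
3 letter names make it a third; at 3 semitones (a half step narrower than major) the quality is minor.

minor third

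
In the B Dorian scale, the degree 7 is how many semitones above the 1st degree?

The scale is B C♯ D E F♯ G♯ A.
B up to A is a minor seventh — 10 semitones.

10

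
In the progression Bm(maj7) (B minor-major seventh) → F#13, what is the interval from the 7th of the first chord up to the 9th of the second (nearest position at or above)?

Bm(maj7) (B minor-major seventh) has A# as its 7th, and F#13 has G# as its 9th.
7 letter names make it a seventh; at 10 semitones (a half step narrower than major) the quality is minor.

minor 7th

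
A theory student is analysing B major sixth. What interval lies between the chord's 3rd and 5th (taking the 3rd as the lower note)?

B6 is spelled B D♯ F♯ G♯.
The 3rd is D♯ and the 5th is F♯.
From D♯ to F♯: 3 semitones over a third = minor.

minor third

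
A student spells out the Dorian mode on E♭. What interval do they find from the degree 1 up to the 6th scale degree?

major 6th

E♭ dorian: E♭ F G♭ A♭ B♭ C D♭.
The degree 1 is E♭ and the 6th degree is C.
E♭ up to C spans 6 letter names and 9 semitones — a major sixth.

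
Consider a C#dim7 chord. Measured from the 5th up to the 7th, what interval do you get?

Spelling the chord: C#-E-G-Bb.
That puts G below Bb.
3 letter names make it a third; at 3 semitones (a half step narrower than major) the quality is minor.

minor third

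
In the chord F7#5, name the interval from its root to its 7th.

minor 7th

Spelling the chord: F-A-C#-Eb.
That puts F below Eb.
F up to Eb is 10 semitones, a half step narrower than a major seventh, so the interval is minor.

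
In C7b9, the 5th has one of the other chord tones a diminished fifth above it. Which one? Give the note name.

C7b9: C-E-G-Bb-Db.
The 5th is G. A diminished fifth above G is Db.
Db is the chord's 9th.

Db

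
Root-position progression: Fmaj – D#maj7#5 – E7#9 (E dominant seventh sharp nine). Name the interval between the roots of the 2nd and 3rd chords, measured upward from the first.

The roots are D# and E.
From D# to E: 1 semitone over a second = minor.

minor 2nd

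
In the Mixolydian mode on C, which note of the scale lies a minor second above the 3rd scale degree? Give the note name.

The scale is C D E F G A B♭.
The 3rd scale degree is E; a minor second above that is F — scale degree 4.

F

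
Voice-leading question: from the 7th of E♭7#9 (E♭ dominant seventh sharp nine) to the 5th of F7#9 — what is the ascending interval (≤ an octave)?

E♭7#9 (E♭ dominant seventh sharp nine) has D♭ as its 7th, and F7#9 has C as its 5th.
Counting 7 letters and 11 half steps from D♭ gives a major seventh.

major seventh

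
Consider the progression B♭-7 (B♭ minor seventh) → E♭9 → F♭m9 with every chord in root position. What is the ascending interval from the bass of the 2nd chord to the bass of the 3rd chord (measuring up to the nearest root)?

The roots are E♭ and F♭.
From E♭ to F♭: 1 semitone over a second = minor.

m2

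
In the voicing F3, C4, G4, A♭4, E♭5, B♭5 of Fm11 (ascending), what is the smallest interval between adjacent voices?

minor second

Adjacent intervals: F3→C4 = perfect fifth; C4→G4 = perfect fifth; G4→A♭4 = minor second; A♭4→E♭5 = perfect fifth; E♭5→B♭5 = perfect fifth.
The smallest is G4 to A♭4, a minor second (1 semitone).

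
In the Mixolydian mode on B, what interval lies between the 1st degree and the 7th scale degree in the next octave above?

Spelling the Mixolydian mode on B: B C♯ D♯ E F♯ G♯ A.
The 1st degree is B and the degree 7 (up an octave) is A.
14 letter names make it a fourteenth; at 22 semitones (a half step narrower than major) the quality is minor.

minor fourteenth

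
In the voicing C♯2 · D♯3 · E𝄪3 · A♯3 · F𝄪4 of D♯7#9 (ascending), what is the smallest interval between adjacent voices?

augmented second

Adjacent intervals: C♯2→D♯3 = major ninth; D♯3→E𝄪3 = augmented second; E𝄪3→A♯3 = diminished fourth; A♯3→F𝄪4 = major sixth.
The smallest is D♯3 to E𝄪3, an augmented second (3 semitones).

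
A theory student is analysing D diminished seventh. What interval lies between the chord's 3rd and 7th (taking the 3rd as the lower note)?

Ddim7 is spelled D–F–Ab–Cb.
3rd = F; 7th = Cb.
From F to Cb: 6 semitones over a fifth = diminished.

diminished 5th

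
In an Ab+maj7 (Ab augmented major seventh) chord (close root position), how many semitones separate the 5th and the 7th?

Abmaj7#5 (Ab augmented major seventh): Ab C E G.
E to G is a minor third: 3 semitones.

3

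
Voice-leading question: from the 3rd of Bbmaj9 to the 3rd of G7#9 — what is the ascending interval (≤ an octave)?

Bbmaj9 has D as its 3rd, and G7#9 has B as its 3rd.
Counting 6 letters and 9 half steps from D gives a major sixth.

major 6th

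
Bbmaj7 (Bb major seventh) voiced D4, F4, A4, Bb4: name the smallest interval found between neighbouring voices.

Adjacent intervals: D4→F4 = minor third; F4→A4 = major third; A4→Bb4 = minor second.
The smallest is A4 to Bb4, a minor second (1 semitone).

minor second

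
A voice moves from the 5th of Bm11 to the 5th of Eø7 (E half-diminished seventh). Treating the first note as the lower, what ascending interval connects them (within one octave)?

Bm11 has F# as its 5th, and Eø7 (E half-diminished seventh) has Bb as its 5th.
4 letter names make it a fourth; at 4 semitones (a half step narrower than perfect) the quality is diminished.

diminished 4th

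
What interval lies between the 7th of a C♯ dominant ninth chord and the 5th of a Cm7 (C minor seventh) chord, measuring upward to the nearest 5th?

The 7th of C♯ dominant ninth is B; the 5th of Cm7 (C minor seventh) is G.
B up to G is 8 semitones, a half step narrower than a major sixth, so the interval is minor.

minor sixth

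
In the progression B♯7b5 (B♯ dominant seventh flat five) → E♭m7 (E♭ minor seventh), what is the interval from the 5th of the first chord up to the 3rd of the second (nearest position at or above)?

B♯7b5 (B♯ dominant seventh flat five) has F♯ as its 5th, and E♭m7 (E♭ minor seventh) has G♭ as its 3rd.
2 letter names make it a second; at 0 semitones (a whole step narrower than major) the quality is diminished.

diminished 2nd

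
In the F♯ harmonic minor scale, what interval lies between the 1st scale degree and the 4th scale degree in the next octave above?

Spelling the F♯ harmonic minor scale: F♯ G♯ A B C♯ D E♯.
That puts F♯ below B.
Counting 11 letters and 17 half steps from F♯ gives a perfect eleventh.

perfect eleventh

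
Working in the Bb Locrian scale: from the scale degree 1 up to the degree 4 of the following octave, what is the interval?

The scale runs Bb Cb Db Eb Fb Gb Ab.
So we need the interval from Bb up to Eb.
Counting 11 letters and 17 half steps from Bb gives a perfect eleventh.

perfect eleventh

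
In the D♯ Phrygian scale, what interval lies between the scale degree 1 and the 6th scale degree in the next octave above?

m13

D♯ phrygian: D♯ E F♯ G♯ A♯ B C♯.
The scale degree 1 is D♯ and the 6th scale degree (up an octave) is B.
From D♯ to B: 20 semitones over a thirteenth = minor.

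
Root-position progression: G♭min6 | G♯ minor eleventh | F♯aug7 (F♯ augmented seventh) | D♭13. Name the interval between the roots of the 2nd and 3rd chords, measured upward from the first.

minor seventh

The roots are G♯ and F♯.
7 letter names make it a seventh; at 10 semitones (a half step narrower than major) the quality is minor.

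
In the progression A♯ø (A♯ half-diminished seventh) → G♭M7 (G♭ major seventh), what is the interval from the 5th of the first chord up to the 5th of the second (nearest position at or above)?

diminished seventh

A♯ø (A♯ half-diminished seventh) has E as its 5th, and G♭M7 (G♭ major seventh) has D♭ as its 5th.
From E to D♭: 9 semitones over a seventh = diminished.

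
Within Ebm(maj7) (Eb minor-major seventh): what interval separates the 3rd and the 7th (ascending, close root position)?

augmented fifth

Spelling the chord: Eb–Gb–Bb–D.
That puts Gb below D.
5 letter names make it a fifth; at 8 semitones (a half step wider than perfect) the quality is augmented.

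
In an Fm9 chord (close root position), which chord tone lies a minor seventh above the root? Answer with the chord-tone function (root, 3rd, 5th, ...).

The chord tones of F minor ninth are F, Ab, C, Eb, G.
The root is F. A minor seventh above F is Eb.
Eb is the chord's 7th.

7th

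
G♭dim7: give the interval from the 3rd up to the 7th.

G♭°7 (G♭ diminished seventh): G♭ B𝄫 D𝄫 F𝄫.
The 3rd is B𝄫 and the 7th is F𝄫.
5 letter names make it a fifth; at 6 semitones (a half step narrower than perfect) the quality is diminished.

diminished fifth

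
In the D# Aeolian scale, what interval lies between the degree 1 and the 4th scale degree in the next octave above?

perfect 11th

D# natural minor: D# E# F# G# A# B C#.
The degree 1 is D# and the degree 4 (up an octave) is G#.
D# up to G# spans 11 letter names and 17 semitones — a perfect eleventh.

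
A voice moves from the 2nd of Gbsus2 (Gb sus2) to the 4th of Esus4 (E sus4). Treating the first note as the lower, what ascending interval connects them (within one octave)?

Gbsus2 (Gb sus2) has Ab as its 2nd, and Esus4 (E sus4) has A as its 4th.
From Ab to A: 1 semitone over a unison = augmented.

augmented unison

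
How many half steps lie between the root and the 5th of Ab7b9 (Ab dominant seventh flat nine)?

Ab7b9 is spelled Ab, C, Eb, Gb, Bbb.
Ab to Eb is a perfect fifth: 7 semitones.

7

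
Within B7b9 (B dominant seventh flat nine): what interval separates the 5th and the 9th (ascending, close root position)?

d5

The chord tones of B7b9 are B-D#-F#-A-C.
The 5th is F# and the 9th is C.
F# up to C is 6 semitones, a half step narrower than a perfect fifth, so the interval is diminished.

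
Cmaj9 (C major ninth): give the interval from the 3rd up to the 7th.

perfect fifth

The chord tones of C major ninth are C–E–G–B–D.
The 3rd is E and the 7th is B.
E up to B spans 5 letter names and 7 semitones — a perfect fifth.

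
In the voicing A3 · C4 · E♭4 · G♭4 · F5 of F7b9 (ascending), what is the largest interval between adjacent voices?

major 7th

Adjacent intervals: A3→C4 = minor third; C4→E♭4 = minor third; E♭4→G♭4 = minor third; G♭4→F5 = major seventh.
The largest is G♭4 to F5, a major seventh (11 semitones).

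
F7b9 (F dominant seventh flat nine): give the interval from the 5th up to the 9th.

d5

F7b9 is spelled F, A, C, Eb, Gb.
That puts C below Gb.
C up to Gb is 6 semitones, a half step narrower than a perfect fifth, so the interval is diminished.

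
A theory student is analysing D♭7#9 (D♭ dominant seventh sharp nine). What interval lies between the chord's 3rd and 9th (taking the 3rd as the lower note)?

M7

D♭ dominant seventh sharp nine is spelled D♭, F, A♭, C♭, E.
So we need the interval from F up to E.
Counting 7 letters and 11 half steps from F gives a major seventh.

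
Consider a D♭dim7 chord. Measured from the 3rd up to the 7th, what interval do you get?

diminished 5th

D♭dim7: D♭ F♭ A𝄫 C𝄫.
That puts F♭ below C𝄫.
From F♭ to C𝄫: 6 semitones over a fifth = diminished.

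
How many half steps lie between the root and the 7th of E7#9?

10

Spelling the chord: E, G♯, B, D, F𝄪.
E to D is a minor seventh: 10 semitones.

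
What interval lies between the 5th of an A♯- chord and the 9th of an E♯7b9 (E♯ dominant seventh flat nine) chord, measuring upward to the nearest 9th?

minor 2nd

A♯- has E♯ as its 5th, and E♯7b9 (E♯ dominant seventh flat nine) has F♯ as its 9th.
E♯ up to F♯ is 1 semitone, a half step narrower than a major second, so the interval is minor.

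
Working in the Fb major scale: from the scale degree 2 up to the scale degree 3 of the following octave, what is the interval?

major ninth

Spelling the Fb major scale: Fb Gb Ab Bbb Cb Db Eb.
So we need the interval from Gb up to Ab.
Counting 9 letters and 14 half steps from Gb gives a major ninth.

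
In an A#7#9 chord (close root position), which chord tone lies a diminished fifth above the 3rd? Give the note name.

A#7#9 is spelled A#, C##, E#, G#, B##.
The 3rd is C##. A diminished fifth above C## is G#.
G# is the chord's 7th.

G#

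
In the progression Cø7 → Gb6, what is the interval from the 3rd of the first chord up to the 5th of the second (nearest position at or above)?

The 3rd of Cø7 is Eb; the 5th of Gb6 is Db.
Eb up to Db is 10 semitones, a half step narrower than a major seventh, so the interval is minor.

m7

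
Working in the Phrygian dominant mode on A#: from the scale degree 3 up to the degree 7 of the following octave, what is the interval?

diminished twelfth

The scale runs A# B C## D# E# F# G#.
The scale degree 3 is C## and the 7th degree (up an octave) is G#.
12 letter names make it a twelfth; at 18 semitones (a half step narrower than perfect) the quality is diminished.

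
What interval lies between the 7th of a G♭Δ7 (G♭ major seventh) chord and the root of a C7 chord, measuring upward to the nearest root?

perfect 5th

The 7th of G♭Δ7 (G♭ major seventh) is F; the root of C7 is C.
F up to C spans 5 letter names and 7 semitones — a perfect fifth.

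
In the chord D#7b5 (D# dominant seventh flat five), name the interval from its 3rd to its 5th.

diminished 3rd

D#7b5 (D# dominant seventh flat five): D# F## A C#.
3rd = F##; 5th = A.
3 letter names make it a third; at 2 semitones (a whole step narrower than major) the quality is diminished.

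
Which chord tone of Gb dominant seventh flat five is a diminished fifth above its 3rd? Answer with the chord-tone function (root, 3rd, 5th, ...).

7th

Spelling the chord: Gb Bb Dbb Fb.
The 3rd is Bb. A diminished fifth above Bb is Fb.
Fb is the chord's 7th.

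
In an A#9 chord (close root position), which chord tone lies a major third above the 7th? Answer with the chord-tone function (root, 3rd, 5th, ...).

A# dominant ninth: A#-C##-E#-G#-B#.
The 7th is G#. A major third above G# is B#.
B# is the chord's 9th.

9th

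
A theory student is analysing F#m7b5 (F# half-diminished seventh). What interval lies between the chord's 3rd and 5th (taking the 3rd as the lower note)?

minor third

F#ø7: F#–A–C–E.
So we need the interval from A up to C.
From A to C: 3 semitones over a third = minor.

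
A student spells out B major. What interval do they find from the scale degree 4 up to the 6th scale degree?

M3

B major: B C# D# E F# G# A#.
Scale degree 4 = E; scale degree 6 = G#.
From E to G# is 4 semitones, exactly the major third.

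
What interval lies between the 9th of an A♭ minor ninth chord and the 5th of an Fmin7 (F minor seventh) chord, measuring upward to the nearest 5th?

major second

The 9th of A♭ minor ninth is B♭; the 5th of Fmin7 (F minor seventh) is C.
From B♭ to C is 2 semitones, exactly the major second.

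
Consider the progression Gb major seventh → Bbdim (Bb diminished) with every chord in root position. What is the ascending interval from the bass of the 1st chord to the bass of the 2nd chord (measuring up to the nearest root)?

The roots are Gb and Bb.
From Gb to Bb is 4 semitones, exactly the major third.

M3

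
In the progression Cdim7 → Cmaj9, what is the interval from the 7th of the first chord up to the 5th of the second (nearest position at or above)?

augmented sixth

Cdim7 has Bbb as its 7th, and Cmaj9 has G as its 5th.
Bbb up to G is 10 semitones, a half step wider than a major sixth, so the interval is augmented.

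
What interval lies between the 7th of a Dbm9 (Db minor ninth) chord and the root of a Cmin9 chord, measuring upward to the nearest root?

augmented unison

The 7th of Dbm9 (Db minor ninth) is Cb; the root of Cmin9 is C.
Cb up to C is 1 semitone, a half step wider than a perfect unison, so the interval is augmented.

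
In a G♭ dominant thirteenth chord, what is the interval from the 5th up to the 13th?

major ninth

G♭13 is spelled G♭, B♭, D♭, F♭, A♭, E♭.
5th = D♭; 13th = E♭.
Counting 9 letters and 14 half steps from D♭ gives a major ninth.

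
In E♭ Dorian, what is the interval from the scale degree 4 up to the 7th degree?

perfect 4th

The scale runs E♭ F G♭ A♭ B♭ C D♭.
That puts A♭ below D♭.
From A♭ to D♭ is 5 semitones, exactly the perfect fourth.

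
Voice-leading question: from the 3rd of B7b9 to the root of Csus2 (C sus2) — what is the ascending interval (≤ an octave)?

B7b9 has D♯ as its 3rd, and Csus2 (C sus2) has C as its root.
D♯ up to C is 9 semitones, a whole step narrower than a major seventh, so the interval is diminished.

diminished 7th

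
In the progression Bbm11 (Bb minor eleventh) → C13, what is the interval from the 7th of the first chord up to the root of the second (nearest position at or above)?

The 7th of Bbm11 (Bb minor eleventh) is Ab; the root of C13 is C.
Counting 3 letters and 4 half steps from Ab gives a major third.

major third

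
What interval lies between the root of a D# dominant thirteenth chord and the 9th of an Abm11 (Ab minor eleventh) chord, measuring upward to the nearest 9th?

diminished sixth

The root of D# dominant thirteenth is D#; the 9th of Abm11 (Ab minor eleventh) is Bb.
D# up to Bb is 7 semitones, a whole step narrower than a major sixth, so the interval is diminished.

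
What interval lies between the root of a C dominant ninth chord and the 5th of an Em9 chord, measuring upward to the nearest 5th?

The root of C dominant ninth is C; the 5th of Em9 is B.
Counting 7 letters and 11 half steps from C gives a major seventh.

major seventh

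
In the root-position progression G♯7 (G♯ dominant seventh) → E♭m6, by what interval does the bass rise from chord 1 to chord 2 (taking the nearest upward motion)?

diminished sixth

The roots are G♯ and E♭.
G♯ up to E♭ is 7 semitones, a whole step narrower than a major sixth, so the interval is diminished.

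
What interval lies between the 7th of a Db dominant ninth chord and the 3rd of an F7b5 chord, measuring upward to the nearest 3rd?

The 7th of Db dominant ninth is Cb; the 3rd of F7b5 is A.
6 letter names make it a sixth; at 10 semitones (a half step wider than major) the quality is augmented.

augmented sixth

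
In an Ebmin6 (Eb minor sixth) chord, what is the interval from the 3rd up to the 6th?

Spelling the chord: Eb-Gb-Bb-C.
3rd = Gb; 6th = C.
4 letter names make it a fourth; at 6 semitones (a half step wider than perfect) the quality is augmented.

augmented fourth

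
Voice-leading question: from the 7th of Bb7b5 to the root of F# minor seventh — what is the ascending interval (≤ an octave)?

augmented 6th

The 7th of Bb7b5 is Ab; the root of F# minor seventh is F#.
6 letter names make it a sixth; at 10 semitones (a half step wider than major) the quality is augmented.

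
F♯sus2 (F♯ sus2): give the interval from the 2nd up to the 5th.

F♯sus2 is spelled F♯, G♯, C♯.
2nd = G♯; 5th = C♯.
G♯ up to C♯ spans 4 letter names and 5 semitones — a perfect fourth.

perfect fourth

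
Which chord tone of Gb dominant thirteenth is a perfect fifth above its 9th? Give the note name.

Eb

Gb dominant thirteenth is spelled Gb-Bb-Db-Fb-Ab-Eb.
The 9th is Ab. A perfect fifth above Ab is Eb.
Eb is the chord's 13th.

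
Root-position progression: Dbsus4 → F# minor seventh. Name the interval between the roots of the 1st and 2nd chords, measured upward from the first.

augmented third

The roots are Db and F#.
Db up to F# is 5 semitones, a half step wider than a major third, so the interval is augmented.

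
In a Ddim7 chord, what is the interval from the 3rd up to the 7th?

D°7 (D diminished seventh): D–F–A♭–C♭.
The 3rd is F and the 7th is C♭.
F up to C♭ is 6 semitones, a half step narrower than a perfect fifth, so the interval is diminished.

diminished fifth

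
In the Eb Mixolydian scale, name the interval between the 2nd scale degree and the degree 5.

perfect 4th

Spelling the Eb Mixolydian scale: Eb F G Ab Bb C Db.
2nd scale degree = F; 5th scale degree = Bb.
F up to Bb spans 4 letter names and 5 semitones — a perfect fourth.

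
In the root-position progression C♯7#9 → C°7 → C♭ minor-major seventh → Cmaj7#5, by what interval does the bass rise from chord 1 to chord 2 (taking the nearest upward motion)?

The roots are C♯ and C.
C♯ up to C is 11 semitones, a half step narrower than a perfect octave, so the interval is diminished.

diminished octave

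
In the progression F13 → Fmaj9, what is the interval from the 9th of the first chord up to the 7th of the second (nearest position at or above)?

major sixth

The 9th of F13 is G; the 7th of Fmaj9 is E.
G up to E spans 6 letter names and 9 semitones — a major sixth.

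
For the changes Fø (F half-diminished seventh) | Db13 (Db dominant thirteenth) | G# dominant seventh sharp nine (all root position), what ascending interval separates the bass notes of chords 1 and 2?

The roots are F and Db.
6 letter names make it a sixth; at 8 semitones (a half step narrower than major) the quality is minor.

m6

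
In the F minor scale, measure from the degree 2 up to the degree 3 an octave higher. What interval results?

F natural minor: F G Ab Bb C Db Eb.
Degree 2 = G; scale degree 3 (up an octave) = Ab.
9 letter names make it a ninth; at 13 semitones (a half step narrower than major) the quality is minor.

minor ninth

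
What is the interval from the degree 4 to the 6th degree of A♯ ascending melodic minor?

major third

The scale runs A♯ B♯ C♯ D♯ E♯ F𝄪 G𝄪.
Degree 4 = D♯; 6th scale degree = F𝄪.
D♯ up to F𝄪 spans 3 letter names and 4 semitones — a major third.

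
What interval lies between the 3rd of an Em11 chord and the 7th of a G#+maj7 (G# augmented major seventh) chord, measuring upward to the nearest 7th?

Em11 has G as its 3rd, and G#+maj7 (G# augmented major seventh) has F## as its 7th.
7 letter names make it a seventh; at 12 semitones (a half step wider than major) the quality is augmented.

augmented seventh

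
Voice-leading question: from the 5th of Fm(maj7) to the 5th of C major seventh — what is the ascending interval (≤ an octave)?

The 5th of Fm(maj7) is C; the 5th of C major seventh is G.
From C to G is 7 semitones, exactly the perfect fifth.

perfect 5th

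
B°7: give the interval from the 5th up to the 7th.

B°7 is spelled B–D–F–A♭.
5th = F; 7th = A♭.
3 letter names make it a third; at 3 semitones (a half step narrower than major) the quality is minor.

m3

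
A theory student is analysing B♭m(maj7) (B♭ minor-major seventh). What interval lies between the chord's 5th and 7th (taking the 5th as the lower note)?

B♭m(maj7) is spelled B♭–D♭–F–A.
That puts F below A.
From F to A is 4 semitones, exactly the major third.

M3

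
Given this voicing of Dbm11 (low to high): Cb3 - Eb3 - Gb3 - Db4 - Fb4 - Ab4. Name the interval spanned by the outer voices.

The outer voices are Cb3 and Ab4.
Counting 13 letters and 21 half steps from Cb gives a major thirteenth.

major thirteenth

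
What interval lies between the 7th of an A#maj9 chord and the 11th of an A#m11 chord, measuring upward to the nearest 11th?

The 7th of A#maj9 is G##; the 11th of A#m11 is D#.
G## up to D# is 6 semitones, a half step narrower than a perfect fifth, so the interval is diminished.

diminished fifth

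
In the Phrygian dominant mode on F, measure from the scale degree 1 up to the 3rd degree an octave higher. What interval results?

major tenth

The scale runs F G♭ A B♭ C D♭ E♭.
The scale degree 1 is F and the scale degree 3 (up an octave) is A.
From F to A is 16 semitones, exactly the major tenth.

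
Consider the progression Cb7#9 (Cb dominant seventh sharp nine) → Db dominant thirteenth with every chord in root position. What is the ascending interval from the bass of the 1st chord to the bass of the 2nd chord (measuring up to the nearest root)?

major second

The roots are Cb and Db.
Cb up to Db spans 2 letter names and 2 semitones — a major second.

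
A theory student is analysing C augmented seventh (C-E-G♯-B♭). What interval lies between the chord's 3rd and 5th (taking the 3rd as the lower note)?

major third

3rd = E; 5th = G♯.
Counting 3 letters and 4 half steps from E gives a major third.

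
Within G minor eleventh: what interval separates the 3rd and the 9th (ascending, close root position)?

major 7th

G minor eleventh: G-Bb-D-F-A-C.
The 3rd is Bb and the 9th is A.
Counting 7 letters and 11 half steps from Bb gives a major seventh.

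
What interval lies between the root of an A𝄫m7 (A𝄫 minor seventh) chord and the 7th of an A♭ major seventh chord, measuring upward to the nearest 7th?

The root of A𝄫m7 (A𝄫 minor seventh) is A𝄫; the 7th of A♭ major seventh is G.
From A𝄫 to G: 12 semitones over a seventh = augmented.

augmented seventh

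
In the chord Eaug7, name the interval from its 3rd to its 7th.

d5

The chord tones of E+7 (E augmented seventh) are E-G♯-B♯-D.
So we need the interval from G♯ up to D.
From G♯ to D: 6 semitones over a fifth = diminished.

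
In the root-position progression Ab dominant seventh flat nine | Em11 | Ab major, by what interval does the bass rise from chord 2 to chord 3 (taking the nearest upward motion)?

The roots are E and Ab.
4 letter names make it a fourth; at 4 semitones (a half step narrower than perfect) the quality is diminished.

diminished fourth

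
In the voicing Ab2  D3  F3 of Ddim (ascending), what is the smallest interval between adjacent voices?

minor 3rd

Adjacent intervals: Ab2→D3 = augmented fourth; D3→F3 = minor third.
The smallest is D3 to F3, a minor third (3 semitones).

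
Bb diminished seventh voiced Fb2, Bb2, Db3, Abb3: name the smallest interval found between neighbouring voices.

Adjacent intervals: Fb2→Bb2 = augmented fourth; Bb2→Db3 = minor third; Db3→Abb3 = diminished fifth.
The smallest is Bb2 to Db3, a minor third (3 semitones).

minor third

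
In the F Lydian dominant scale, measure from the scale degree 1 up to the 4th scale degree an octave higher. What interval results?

F lydian dominant: F G A B C D Eb.
Scale degree 1 = F; scale degree 4 (up an octave) = B.
11 letter names make it an eleventh; at 18 semitones (a half step wider than perfect) the quality is augmented.

augmented 11th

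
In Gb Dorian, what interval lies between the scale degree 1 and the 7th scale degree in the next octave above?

minor fourteenth

Gb dorian: Gb Ab Bbb Cb Db Eb Fb.
Scale degree 1 = Gb; 7th degree (up an octave) = Fb.
From Gb to Fb: 22 semitones over a fourteenth = minor.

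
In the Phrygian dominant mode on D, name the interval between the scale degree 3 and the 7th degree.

Spelling the Phrygian dominant mode on D: D Eb F# G A Bb C.
That puts F# below C.
F# up to C is 6 semitones, a half step narrower than a perfect fifth, so the interval is diminished.

diminished 5th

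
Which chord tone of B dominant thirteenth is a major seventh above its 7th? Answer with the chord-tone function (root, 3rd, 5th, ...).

The chord tones of B13 are B, D#, F#, A, C#, G#.
The 7th is A. A major seventh above A is G#.
G# is the chord's 13th.

13th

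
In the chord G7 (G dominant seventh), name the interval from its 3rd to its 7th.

diminished fifth

Spelling the chord: G-B-D-F.
That puts B below F.
5 letter names make it a fifth; at 6 semitones (a half step narrower than perfect) the quality is diminished.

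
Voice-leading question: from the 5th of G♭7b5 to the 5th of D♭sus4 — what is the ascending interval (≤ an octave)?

G♭7b5 has D𝄫 as its 5th, and D♭sus4 has A♭ as its 5th.
D𝄫 up to A♭ is 8 semitones, a half step wider than a perfect fifth, so the interval is augmented.

augmented fifth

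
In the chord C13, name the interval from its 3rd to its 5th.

The chord tones of C13 (C dominant thirteenth) are C–E–G–Bb–D–A.
The 3rd is E and the 5th is G.
From E to G: 3 semitones over a third = minor.

minor third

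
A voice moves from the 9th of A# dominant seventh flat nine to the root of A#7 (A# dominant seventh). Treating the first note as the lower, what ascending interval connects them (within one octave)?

major seventh

A# dominant seventh flat nine has B as its 9th, and A#7 (A# dominant seventh) has A# as its root.
B up to A# spans 7 letter names and 11 semitones — a major seventh.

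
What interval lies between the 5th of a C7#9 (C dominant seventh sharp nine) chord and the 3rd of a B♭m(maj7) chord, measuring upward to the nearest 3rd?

d5

The 5th of C7#9 (C dominant seventh sharp nine) is G; the 3rd of B♭m(maj7) is D♭.
5 letter names make it a fifth; at 6 semitones (a half step narrower than perfect) the quality is diminished.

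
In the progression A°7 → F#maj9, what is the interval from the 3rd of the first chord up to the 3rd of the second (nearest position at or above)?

A6

A°7 has C as its 3rd, and F#maj9 has A# as its 3rd.
6 letter names make it a sixth; at 10 semitones (a half step wider than major) the quality is augmented.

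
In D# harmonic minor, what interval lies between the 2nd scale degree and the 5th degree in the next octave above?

perfect eleventh

Spelling D# harmonic minor: D# E# F# G# A# B C##.
That puts E# below A#.
E# up to A# spans 11 letter names and 17 semitones — a perfect eleventh.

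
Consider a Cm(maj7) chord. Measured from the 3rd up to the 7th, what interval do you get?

The chord tones of CmM7 are C-Eb-G-B.
That puts Eb below B.
Eb up to B is 8 semitones, a half step wider than a perfect fifth, so the interval is augmented.

augmented fifth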